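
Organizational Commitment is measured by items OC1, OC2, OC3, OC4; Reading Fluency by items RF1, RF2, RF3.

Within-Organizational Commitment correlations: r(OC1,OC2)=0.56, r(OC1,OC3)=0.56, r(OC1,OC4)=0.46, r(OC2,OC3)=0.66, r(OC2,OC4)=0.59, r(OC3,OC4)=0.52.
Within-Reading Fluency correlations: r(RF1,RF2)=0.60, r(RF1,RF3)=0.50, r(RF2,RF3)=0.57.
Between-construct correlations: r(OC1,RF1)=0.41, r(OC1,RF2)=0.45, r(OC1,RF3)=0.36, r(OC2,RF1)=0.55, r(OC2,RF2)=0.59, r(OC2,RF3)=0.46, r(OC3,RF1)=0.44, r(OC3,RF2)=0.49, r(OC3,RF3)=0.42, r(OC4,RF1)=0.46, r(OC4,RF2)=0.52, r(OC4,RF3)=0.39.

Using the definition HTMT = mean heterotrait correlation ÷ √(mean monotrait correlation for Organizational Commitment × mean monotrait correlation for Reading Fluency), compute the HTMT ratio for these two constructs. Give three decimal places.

Between-construct mean = 5.54/12 = 0.4617.
Mean within-OC = 3.35/6 = 0.5583; mean within-RF = 1.67/3 = 0.5567.
Geometric mean = √(0.5583 × 0.5567) = 0.5575.
HTMT = 0.4617 / 0.5575 = 0.828.

0.828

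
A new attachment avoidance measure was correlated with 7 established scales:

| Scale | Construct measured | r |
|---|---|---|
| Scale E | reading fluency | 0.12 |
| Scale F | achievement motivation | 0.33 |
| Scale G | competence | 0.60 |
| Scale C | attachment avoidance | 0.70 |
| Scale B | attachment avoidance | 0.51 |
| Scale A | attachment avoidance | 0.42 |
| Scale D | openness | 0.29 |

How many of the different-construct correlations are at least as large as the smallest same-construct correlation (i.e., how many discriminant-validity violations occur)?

1

Convergent (same construct = attachment avoidance): Scale C, Scale B, Scale A.
Smallest convergent = 0.42. Discriminant values: 0.12, 0.33, 0.60, 0.29; count ≥ 0.42 → 1.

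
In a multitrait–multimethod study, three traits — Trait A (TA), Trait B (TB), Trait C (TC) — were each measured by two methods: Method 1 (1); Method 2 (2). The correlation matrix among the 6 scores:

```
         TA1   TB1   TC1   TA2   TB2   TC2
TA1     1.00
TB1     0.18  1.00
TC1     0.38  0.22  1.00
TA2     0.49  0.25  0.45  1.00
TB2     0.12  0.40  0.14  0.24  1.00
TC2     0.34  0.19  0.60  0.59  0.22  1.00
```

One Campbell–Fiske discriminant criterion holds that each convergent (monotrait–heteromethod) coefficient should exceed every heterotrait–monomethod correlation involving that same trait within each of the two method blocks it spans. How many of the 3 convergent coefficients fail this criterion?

1

Convergent coefficients and their comparison sets:
TA (methods 1·2): 0.49 vs {0.18, 0.24, 0.38, 0.59} → fail.
TB (methods 1·2): 0.40 vs {0.18, 0.24, 0.22, 0.22} → pass.
TC (methods 1·2): 0.60 vs {0.38, 0.59, 0.22, 0.22} → pass.
1 of 3 fail.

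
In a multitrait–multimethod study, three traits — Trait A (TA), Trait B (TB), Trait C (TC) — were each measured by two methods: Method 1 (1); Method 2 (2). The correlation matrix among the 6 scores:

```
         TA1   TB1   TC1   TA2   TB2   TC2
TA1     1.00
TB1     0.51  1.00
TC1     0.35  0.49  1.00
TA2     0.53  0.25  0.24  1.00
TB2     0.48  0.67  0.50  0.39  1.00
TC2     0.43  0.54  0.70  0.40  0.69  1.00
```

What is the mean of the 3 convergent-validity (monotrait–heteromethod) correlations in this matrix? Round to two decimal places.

0.63

Convergent values: 0.53, 0.67, 0.70; mean = 1.90/3 = 0.63.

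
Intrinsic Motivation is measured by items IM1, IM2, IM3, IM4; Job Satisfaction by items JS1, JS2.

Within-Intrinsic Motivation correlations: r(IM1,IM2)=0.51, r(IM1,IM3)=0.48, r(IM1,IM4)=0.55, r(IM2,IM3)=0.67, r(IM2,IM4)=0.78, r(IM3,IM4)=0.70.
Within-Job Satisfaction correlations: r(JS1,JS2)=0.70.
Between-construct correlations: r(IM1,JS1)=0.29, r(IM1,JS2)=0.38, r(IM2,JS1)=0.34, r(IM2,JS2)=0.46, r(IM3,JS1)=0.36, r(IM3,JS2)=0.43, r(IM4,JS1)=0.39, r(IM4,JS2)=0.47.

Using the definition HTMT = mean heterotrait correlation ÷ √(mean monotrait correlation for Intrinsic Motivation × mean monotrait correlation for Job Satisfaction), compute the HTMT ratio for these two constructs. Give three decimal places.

0.594

Between-construct mean = 3.12/8 = 0.3900.
Mean within-IM = 3.69/6 = 0.6150; mean within-JS = 0.70/1 = 0.7000.
Geometric mean = √(0.6150 × 0.7000) = 0.6561.
HTMT = 0.3900 / 0.6561 = 0.594.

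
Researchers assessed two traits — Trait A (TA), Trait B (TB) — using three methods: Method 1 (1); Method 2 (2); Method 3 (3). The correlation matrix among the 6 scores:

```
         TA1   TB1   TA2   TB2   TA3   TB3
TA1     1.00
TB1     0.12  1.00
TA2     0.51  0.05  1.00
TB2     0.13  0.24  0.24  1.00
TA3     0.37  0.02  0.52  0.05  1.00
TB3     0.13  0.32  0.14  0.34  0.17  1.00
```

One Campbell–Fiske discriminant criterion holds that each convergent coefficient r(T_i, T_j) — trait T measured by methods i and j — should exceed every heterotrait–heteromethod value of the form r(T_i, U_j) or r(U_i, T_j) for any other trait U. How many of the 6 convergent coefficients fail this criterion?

0

Each convergent coefficient versus the relevant comparison correlations:
TA (methods 1·2): 0.51 vs {0.13, 0.05} → pass.
TA (methods 1·3): 0.37 vs {0.13, 0.02} → pass.
TA (methods 2·3): 0.52 vs {0.14, 0.05} → pass.
TB (methods 1·2): 0.24 vs {0.05, 0.13} → pass.
TB (methods 1·3): 0.32 vs {0.02, 0.13} → pass.
TB (methods 2·3): 0.34 vs {0.05, 0.14} → pass.
0 of 6 fail.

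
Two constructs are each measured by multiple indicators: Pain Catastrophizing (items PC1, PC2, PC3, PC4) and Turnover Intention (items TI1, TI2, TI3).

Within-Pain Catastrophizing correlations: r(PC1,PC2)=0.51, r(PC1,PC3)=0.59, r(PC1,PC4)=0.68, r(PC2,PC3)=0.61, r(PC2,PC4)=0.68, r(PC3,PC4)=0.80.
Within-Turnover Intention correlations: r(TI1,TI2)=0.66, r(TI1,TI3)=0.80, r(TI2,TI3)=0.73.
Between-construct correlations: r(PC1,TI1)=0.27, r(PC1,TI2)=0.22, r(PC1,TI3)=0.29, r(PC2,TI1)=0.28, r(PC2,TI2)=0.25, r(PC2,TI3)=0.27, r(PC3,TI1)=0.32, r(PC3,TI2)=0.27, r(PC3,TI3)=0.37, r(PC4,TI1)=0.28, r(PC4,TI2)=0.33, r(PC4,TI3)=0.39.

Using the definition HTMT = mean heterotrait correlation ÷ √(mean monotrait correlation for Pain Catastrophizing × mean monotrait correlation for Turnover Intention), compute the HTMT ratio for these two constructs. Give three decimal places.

Mean heterotrait r = 3.54/12 = 0.2950.
Mean within-PC = 3.87/6 = 0.6450; mean within-TI = 2.19/3 = 0.7300.
Geometric mean = √(0.6450 × 0.7300) = 0.6862.
HTMT = 0.2950 / 0.6862 = 0.430.

0.430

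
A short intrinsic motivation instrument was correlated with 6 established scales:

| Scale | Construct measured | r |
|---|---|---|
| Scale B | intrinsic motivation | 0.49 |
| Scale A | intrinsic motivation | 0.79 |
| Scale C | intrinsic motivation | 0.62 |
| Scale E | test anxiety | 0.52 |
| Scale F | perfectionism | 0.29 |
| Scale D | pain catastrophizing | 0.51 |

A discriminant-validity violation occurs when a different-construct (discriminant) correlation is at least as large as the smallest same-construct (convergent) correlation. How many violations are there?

2

Convergent (same construct = intrinsic motivation): Scale B, Scale A, Scale C.
Smallest convergent = 0.49. Discriminant values: 0.52, 0.29, 0.51; count ≥ 0.49 → 2.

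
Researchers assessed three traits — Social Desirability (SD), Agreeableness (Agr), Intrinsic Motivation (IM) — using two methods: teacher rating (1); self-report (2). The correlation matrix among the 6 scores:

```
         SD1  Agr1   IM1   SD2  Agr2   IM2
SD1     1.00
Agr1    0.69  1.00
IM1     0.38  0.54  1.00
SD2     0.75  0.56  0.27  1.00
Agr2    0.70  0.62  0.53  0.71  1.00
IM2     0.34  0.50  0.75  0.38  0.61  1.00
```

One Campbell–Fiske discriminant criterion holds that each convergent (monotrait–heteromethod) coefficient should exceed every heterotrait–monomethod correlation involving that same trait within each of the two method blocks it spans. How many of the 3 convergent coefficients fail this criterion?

1

Checking each validity diagonal entry against its comparison values:
SD (methods 1·2): 0.75 vs {0.69, 0.71, 0.38, 0.38} → pass.
Agr (methods 1·2): 0.62 vs {0.69, 0.71, 0.54, 0.61} → fail.
IM (methods 1·2): 0.75 vs {0.38, 0.38, 0.54, 0.61} → pass.
1 of 3 fail.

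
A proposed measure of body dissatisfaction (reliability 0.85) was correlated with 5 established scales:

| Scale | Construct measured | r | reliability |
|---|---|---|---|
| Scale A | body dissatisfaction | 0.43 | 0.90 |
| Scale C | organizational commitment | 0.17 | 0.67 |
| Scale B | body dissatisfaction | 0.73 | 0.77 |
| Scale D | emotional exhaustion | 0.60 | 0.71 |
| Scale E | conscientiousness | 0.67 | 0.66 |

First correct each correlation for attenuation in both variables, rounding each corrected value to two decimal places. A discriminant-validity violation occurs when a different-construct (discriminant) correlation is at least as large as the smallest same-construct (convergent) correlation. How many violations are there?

Disattenuated r (r / √(r_scale · r_new)):
  Scale A (conv): 0.43 / √(0.90·0.85) = 0.49
  Scale C (disc): 0.17 / √(0.67·0.85) = 0.23
  Scale B (conv): 0.73 / √(0.77·0.85) = 0.90
  Scale D (disc): 0.60 / √(0.71·0.85) = 0.77
  Scale E (disc): 0.67 / √(0.66·0.85) = 0.89
Smallest convergent = 0.49. Discriminant values: 0.23, 0.77, 0.89; count ≥ 0.49 → 2.

2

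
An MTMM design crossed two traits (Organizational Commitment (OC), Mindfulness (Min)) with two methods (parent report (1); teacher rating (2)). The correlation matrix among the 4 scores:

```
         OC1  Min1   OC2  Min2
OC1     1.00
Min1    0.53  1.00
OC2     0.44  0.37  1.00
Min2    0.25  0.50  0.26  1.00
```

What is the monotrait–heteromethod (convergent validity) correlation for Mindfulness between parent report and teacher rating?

0.50

Same trait (Min), different methods: r(Min1, Min2) = 0.50.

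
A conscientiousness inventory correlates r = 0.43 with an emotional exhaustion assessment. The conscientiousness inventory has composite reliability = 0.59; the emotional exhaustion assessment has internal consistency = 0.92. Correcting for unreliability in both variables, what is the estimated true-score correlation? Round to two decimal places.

r_true = r_obs / √(r_xx · r_yy) = 0.43 / √(0.59 × 0.92) = 0.43 / √0.5428 = 0.43 / 0.7367 ≈ 0.58.

0.58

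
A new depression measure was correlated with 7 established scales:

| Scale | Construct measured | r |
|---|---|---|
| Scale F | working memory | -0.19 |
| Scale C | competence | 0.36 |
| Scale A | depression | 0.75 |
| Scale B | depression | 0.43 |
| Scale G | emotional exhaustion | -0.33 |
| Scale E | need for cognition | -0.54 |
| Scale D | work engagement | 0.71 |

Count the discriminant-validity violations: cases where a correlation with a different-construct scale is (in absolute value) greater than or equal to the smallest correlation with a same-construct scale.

2

Convergent (same construct = depression): Scale A, Scale B.
Smallest convergent = 0.43. Discriminant |r|: 0.19, 0.36, 0.33, 0.54, 0.71; count ≥ 0.43 → 2.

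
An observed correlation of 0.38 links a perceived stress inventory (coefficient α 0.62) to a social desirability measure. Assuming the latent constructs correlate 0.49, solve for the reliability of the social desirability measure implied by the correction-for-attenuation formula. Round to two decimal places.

r_true = r_obs / √(r_xx · r_yy) ⇒ 0.49 = 0.38 / √(0.62 · r_yy).
√(0.62 · r_yy) = 0.38 / 0.49 = 0.7755; 0.62 · r_yy = 0.6014; r_yy = 0.6014 / 0.62 ≈ 0.97.

0.97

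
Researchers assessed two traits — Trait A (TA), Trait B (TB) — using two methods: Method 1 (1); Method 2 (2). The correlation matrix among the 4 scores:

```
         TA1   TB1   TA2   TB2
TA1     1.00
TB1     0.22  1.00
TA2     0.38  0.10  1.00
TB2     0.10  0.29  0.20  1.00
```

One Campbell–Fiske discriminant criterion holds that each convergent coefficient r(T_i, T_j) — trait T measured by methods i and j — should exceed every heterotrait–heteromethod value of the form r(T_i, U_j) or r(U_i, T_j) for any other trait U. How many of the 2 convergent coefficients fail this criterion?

Each convergent coefficient versus the relevant comparison correlations:
TA (methods 1·2): 0.38 vs {0.10, 0.10} → pass.
TB (methods 1·2): 0.29 vs {0.10, 0.10} → pass.
0 of 2 fail.

0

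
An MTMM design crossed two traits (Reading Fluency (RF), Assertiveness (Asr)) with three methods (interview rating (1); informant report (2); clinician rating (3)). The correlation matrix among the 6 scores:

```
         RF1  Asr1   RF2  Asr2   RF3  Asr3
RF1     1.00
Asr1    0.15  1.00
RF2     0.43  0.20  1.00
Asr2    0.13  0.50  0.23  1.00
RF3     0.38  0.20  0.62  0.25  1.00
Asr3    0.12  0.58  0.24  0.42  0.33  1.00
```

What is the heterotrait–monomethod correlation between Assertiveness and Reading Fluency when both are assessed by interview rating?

Different traits, same method: r(Asr1, RF1) = 0.15.

0.15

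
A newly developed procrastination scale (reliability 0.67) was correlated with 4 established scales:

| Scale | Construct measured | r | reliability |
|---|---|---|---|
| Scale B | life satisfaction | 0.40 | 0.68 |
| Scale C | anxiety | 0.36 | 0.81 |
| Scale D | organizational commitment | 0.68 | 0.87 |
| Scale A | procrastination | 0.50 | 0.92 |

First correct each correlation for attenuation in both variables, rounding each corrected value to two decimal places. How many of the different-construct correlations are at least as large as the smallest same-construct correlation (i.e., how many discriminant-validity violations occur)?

1

Disattenuated r (r / √(r_scale · r_new)):
  Scale B (disc): 0.40 / √(0.68·0.67) = 0.59
  Scale C (disc): 0.36 / √(0.81·0.67) = 0.49
  Scale D (disc): 0.68 / √(0.87·0.67) = 0.89
  Scale A (conv): 0.50 / √(0.92·0.67) = 0.64
Smallest convergent = 0.64. Discriminant values: 0.59, 0.49, 0.89; count ≥ 0.64 → 1.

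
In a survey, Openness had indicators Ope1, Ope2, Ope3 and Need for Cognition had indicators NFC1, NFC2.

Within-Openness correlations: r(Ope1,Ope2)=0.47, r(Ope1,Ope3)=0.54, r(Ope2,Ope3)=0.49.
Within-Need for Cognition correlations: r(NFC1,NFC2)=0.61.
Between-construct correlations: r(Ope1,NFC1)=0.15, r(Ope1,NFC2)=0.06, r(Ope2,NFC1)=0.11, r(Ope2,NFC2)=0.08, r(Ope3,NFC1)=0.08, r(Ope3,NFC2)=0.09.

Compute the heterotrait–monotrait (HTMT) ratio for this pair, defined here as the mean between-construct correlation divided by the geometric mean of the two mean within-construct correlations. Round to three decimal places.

Mean between = 0.57/6 = 0.0950.
Mean within-Ope = 1.50/3 = 0.5000; mean within-NFC = 0.61/1 = 0.6100.
Geometric mean = √(0.5000 × 0.6100) = 0.5523.
HTMT = 0.0950 / 0.5523 = 0.172.

0.172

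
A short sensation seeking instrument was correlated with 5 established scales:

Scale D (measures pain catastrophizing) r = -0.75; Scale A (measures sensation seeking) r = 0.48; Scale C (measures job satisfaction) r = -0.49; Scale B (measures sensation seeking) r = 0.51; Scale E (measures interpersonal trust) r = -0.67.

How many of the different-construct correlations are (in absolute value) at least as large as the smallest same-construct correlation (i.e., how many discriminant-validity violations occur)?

Convergent (same construct = sensation seeking): Scale A, Scale B.
Smallest convergent = 0.48. Discriminant |r|: 0.75, 0.49, 0.67; count ≥ 0.48 → 3.

3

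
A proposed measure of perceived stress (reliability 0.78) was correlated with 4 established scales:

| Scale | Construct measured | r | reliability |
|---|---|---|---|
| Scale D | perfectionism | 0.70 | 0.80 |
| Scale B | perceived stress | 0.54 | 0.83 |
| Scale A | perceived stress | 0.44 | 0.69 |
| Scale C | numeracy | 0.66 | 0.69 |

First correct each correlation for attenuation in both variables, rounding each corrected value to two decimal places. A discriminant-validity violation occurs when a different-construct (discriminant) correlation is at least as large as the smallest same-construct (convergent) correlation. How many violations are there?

2

Disattenuated r (r / √(r_scale · r_new)):
  Scale D (disc): 0.70 / √(0.80·0.78) = 0.89
  Scale B (conv): 0.54 / √(0.83·0.78) = 0.67
  Scale A (conv): 0.44 / √(0.69·0.78) = 0.60
  Scale C (disc): 0.66 / √(0.69·0.78) = 0.90
Smallest convergent = 0.60. Discriminant values: 0.89, 0.90; count ≥ 0.60 → 2.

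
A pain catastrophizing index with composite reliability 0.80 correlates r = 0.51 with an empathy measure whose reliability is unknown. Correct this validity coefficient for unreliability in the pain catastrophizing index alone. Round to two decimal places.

0.57

Single correction: r_c = r_obs / √r_xx = 0.51 / √0.80 = 0.51 / 0.8944 ≈ 0.57.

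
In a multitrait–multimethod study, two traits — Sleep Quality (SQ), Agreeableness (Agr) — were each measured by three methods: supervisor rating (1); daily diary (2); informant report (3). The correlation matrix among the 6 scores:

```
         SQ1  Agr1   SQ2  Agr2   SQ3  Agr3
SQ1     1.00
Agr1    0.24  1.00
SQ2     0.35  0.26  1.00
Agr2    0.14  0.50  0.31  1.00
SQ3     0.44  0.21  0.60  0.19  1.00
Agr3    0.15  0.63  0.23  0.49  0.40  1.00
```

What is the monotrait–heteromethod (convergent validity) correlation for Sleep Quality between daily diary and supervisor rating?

Same trait (SQ), different methods: r(SQ2, SQ1) = 0.35.

0.35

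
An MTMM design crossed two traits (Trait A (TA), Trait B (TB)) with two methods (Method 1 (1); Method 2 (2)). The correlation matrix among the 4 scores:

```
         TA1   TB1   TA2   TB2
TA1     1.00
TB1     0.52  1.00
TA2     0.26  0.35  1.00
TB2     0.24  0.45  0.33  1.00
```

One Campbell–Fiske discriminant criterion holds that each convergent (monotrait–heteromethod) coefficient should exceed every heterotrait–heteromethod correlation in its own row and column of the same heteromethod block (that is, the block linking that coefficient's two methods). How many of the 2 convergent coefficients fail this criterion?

1

Each convergent coefficient versus the relevant comparison correlations:
TA (methods 1·2): 0.26 vs {0.24, 0.35} → fail.
TB (methods 1·2): 0.45 vs {0.35, 0.24} → pass.
1 of 2 fail.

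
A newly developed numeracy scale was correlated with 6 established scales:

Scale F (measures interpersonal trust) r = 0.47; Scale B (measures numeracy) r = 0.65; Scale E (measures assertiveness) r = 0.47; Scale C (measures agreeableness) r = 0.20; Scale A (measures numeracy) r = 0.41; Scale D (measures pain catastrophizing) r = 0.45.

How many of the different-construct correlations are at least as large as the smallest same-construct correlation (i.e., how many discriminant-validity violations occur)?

Convergent (same construct = numeracy): Scale B, Scale A.
Smallest convergent = 0.41. Discriminant values: 0.47, 0.47, 0.20, 0.45; count ≥ 0.41 → 3.

3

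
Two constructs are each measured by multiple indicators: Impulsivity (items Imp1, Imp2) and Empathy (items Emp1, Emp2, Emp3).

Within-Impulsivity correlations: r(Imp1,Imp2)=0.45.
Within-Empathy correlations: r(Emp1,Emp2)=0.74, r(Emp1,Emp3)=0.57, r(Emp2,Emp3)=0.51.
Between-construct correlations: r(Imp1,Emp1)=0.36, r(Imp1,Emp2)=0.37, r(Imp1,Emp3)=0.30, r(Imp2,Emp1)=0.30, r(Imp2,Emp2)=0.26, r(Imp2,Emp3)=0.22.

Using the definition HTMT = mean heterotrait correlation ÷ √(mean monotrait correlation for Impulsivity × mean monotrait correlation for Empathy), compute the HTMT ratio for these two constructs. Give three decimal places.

Mean heterotrait r = 1.81/6 = 0.3017.
Mean within-Imp = 0.45/1 = 0.4500; mean within-Emp = 1.82/3 = 0.6067.
Geometric mean = √(0.4500 × 0.6067) = 0.5225.
HTMT = 0.3017 / 0.5225 = 0.577.

0.577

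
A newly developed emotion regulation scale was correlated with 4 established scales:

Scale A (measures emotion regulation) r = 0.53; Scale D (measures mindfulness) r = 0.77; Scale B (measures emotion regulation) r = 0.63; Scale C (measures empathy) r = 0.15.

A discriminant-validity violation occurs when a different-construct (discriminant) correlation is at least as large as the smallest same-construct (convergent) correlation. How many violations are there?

1

Convergent (same construct = emotion regulation): Scale A, Scale B.
Smallest convergent = 0.53. Discriminant values: 0.77, 0.15; count ≥ 0.53 → 1.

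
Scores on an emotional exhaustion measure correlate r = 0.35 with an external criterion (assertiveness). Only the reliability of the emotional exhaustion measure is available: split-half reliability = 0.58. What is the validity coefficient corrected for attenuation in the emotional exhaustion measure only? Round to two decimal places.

0.46

Single correction: r_c = r_obs / √r_xx = 0.35 / √0.58 = 0.35 / 0.7616 ≈ 0.46.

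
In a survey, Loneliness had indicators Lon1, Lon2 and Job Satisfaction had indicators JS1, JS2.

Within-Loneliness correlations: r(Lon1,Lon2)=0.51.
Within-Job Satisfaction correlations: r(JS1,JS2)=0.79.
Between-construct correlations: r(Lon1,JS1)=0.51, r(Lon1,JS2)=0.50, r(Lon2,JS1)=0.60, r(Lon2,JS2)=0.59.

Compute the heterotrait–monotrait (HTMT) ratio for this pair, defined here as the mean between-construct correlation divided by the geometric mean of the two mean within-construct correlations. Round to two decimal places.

0.87

Between-construct mean = 2.20/4 = 0.5500.
Mean within-Lon = 0.51/1 = 0.5100; mean within-JS = 0.79/1 = 0.7900.
Geometric mean = √(0.5100 × 0.7900) = 0.6347.
HTMT = 0.5500 / 0.6347 = 0.87.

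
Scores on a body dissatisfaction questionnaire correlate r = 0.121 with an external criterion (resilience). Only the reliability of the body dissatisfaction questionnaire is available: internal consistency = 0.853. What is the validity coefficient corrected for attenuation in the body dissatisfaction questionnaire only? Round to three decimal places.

Single correction: r_c = r_obs / √r_xx = 0.121 / √0.853 = 0.121 / 0.9236 ≈ 0.131.

0.131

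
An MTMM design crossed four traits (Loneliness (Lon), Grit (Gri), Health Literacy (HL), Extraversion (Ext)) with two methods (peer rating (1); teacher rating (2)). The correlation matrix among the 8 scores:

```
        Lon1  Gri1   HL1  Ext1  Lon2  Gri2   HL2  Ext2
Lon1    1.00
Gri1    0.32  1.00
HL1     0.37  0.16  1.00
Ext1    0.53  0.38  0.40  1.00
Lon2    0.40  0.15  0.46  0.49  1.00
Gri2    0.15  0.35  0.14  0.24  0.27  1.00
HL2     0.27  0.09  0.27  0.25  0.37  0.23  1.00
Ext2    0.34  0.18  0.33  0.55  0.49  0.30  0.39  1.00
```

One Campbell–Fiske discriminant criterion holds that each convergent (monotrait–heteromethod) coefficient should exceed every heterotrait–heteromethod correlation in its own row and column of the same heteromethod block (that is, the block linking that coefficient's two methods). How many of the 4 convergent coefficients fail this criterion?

2

Checking each validity diagonal entry against its comparison values:
Lon (methods 1·2): 0.40 vs {0.15, 0.15, 0.27, 0.46, 0.34, 0.49} → fail.
Gri (methods 1·2): 0.35 vs {0.15, 0.15, 0.09, 0.14, 0.18, 0.24} → pass.
HL (methods 1·2): 0.27 vs {0.46, 0.27, 0.14, 0.09, 0.33, 0.25} → fail.
Ext (methods 1·2): 0.55 vs {0.49, 0.34, 0.24, 0.18, 0.25, 0.33} → pass.
2 of 4 fail.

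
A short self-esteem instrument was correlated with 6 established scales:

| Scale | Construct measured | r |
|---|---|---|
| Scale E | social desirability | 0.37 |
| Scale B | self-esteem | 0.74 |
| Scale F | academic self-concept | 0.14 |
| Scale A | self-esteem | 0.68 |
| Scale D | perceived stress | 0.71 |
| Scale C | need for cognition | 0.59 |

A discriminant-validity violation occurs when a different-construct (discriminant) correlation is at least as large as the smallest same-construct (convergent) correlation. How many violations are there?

Convergent (same construct = self-esteem): Scale B, Scale A.
Smallest convergent = 0.68. Discriminant values: 0.37, 0.14, 0.71, 0.59; count ≥ 0.68 → 1.

1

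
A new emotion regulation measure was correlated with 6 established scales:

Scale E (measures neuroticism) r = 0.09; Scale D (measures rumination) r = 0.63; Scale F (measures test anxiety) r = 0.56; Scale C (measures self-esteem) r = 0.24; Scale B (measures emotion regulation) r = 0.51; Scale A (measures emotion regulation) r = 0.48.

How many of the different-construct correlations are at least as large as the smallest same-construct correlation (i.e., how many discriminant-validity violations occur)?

Convergent (same construct = emotion regulation): Scale B, Scale A.
Smallest convergent = 0.48. Discriminant values: 0.09, 0.63, 0.56, 0.24; count ≥ 0.48 → 2.

2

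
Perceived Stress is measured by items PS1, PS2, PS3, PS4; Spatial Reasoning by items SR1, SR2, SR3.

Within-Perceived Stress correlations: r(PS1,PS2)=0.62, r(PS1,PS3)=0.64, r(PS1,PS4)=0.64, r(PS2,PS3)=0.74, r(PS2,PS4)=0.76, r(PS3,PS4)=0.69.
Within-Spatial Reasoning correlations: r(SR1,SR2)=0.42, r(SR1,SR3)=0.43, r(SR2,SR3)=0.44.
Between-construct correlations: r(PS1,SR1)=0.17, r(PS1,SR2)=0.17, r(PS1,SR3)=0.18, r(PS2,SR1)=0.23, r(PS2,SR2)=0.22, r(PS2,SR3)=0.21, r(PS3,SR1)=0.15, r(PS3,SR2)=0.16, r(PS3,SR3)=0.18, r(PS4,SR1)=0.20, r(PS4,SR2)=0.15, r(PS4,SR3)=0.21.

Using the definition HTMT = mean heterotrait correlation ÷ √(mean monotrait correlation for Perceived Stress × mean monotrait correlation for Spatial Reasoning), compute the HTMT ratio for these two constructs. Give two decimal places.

Mean heterotrait r = 2.23/12 = 0.1858.
Mean within-PS = 4.09/6 = 0.6817; mean within-SR = 1.29/3 = 0.4300.
Geometric mean = √(0.6817 × 0.4300) = 0.5414.
HTMT = 0.1858 / 0.5414 = 0.34.

0.34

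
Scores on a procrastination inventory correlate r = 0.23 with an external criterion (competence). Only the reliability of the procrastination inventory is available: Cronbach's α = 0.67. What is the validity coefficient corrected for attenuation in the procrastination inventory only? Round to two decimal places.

Single correction: r_c = r_obs / √r_xx = 0.23 / √0.67 = 0.23 / 0.8185 ≈ 0.28.

0.28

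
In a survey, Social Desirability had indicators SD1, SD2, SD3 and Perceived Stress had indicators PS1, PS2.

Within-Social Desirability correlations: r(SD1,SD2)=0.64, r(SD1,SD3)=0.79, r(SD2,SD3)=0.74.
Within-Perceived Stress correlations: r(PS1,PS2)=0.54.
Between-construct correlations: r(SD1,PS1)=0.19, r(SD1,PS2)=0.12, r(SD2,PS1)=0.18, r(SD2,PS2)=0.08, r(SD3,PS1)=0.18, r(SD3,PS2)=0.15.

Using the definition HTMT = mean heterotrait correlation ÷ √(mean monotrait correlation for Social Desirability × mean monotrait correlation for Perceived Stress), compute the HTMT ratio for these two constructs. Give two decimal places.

Mean heterotrait r = 0.90/6 = 0.1500.
Mean within-SD = 2.17/3 = 0.7233; mean within-PS = 0.54/1 = 0.5400.
Geometric mean = √(0.7233 × 0.5400) = 0.6250.
HTMT = 0.1500 / 0.6250 = 0.24.

0.24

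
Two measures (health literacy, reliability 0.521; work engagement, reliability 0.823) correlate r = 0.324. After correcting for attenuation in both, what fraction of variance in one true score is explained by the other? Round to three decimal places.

Disattenuated r = 0.324 / √(0.521 × 0.823) = 0.324 / 0.6548 = 0.4948.
Shared true-score variance = 0.4948² = 0.2448 ≈ 0.245.

0.245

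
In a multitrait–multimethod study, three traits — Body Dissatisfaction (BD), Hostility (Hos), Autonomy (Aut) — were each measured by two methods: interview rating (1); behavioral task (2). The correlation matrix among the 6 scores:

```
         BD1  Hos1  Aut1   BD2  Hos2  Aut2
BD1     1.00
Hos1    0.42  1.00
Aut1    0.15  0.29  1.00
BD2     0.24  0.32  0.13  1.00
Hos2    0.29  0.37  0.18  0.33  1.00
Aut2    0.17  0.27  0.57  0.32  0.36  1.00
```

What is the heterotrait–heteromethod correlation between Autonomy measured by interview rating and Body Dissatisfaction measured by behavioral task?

0.13

Different traits and methods: r(Aut1, BD2) = 0.13.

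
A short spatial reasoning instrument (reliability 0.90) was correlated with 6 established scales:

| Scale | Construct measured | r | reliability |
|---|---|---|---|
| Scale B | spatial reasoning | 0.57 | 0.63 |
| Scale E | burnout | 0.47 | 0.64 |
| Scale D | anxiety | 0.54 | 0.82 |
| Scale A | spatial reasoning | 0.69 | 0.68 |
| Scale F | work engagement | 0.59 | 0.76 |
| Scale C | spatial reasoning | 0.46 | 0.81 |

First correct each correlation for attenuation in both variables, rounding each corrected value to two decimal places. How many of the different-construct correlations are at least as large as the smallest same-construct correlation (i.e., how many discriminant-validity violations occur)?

Disattenuated r (r / √(r_scale · r_new)):
  Scale B (conv): 0.57 / √(0.63·0.90) = 0.76
  Scale E (disc): 0.47 / √(0.64·0.90) = 0.62
  Scale D (disc): 0.54 / √(0.82·0.90) = 0.63
  Scale A (conv): 0.69 / √(0.68·0.90) = 0.88
  Scale F (disc): 0.59 / √(0.76·0.90) = 0.71
  Scale C (conv): 0.46 / √(0.81·0.90) = 0.54
Smallest convergent = 0.54. Discriminant values: 0.62, 0.63, 0.71; count ≥ 0.54 → 3.

3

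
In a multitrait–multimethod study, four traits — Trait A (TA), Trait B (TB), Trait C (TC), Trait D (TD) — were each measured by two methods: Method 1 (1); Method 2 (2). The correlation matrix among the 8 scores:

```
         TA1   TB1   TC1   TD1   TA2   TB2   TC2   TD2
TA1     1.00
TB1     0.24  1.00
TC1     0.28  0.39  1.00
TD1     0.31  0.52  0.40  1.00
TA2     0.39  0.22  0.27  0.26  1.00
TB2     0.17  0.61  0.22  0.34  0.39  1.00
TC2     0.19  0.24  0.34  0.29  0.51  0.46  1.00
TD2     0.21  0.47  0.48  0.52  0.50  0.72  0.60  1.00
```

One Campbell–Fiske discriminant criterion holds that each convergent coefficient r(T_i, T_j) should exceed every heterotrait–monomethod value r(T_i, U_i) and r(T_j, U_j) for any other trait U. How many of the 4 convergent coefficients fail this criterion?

Each convergent coefficient versus the relevant comparison correlations:
TA (methods 1·2): 0.39 vs {0.24, 0.39, 0.28, 0.51, 0.31, 0.50} → fail.
TB (methods 1·2): 0.61 vs {0.24, 0.39, 0.39, 0.46, 0.52, 0.72} → fail.
TC (methods 1·2): 0.34 vs {0.28, 0.51, 0.39, 0.46, 0.40, 0.60} → fail.
TD (methods 1·2): 0.52 vs {0.31, 0.50, 0.52, 0.72, 0.40, 0.60} → fail.
4 of 4 fail.

4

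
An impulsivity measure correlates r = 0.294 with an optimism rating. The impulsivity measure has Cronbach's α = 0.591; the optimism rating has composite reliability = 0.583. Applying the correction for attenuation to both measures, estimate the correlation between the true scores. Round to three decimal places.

r_true = r_obs / √(r_xx · r_yy) = 0.294 / √(0.591 × 0.583) = 0.294 / √0.344553 = 0.294 / 0.5870 ≈ 0.501.

0.501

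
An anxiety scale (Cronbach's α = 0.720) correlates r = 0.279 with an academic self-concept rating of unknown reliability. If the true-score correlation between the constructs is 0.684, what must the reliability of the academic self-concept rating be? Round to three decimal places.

r_true = r_obs / √(r_xx · r_yy) ⇒ 0.684 = 0.279 / √(0.720 · r_yy).
√(0.720 · r_yy) = 0.279 / 0.684 = 0.4079; 0.720 · r_yy = 0.1664; r_yy = 0.1664 / 0.720 ≈ 0.231.

0.231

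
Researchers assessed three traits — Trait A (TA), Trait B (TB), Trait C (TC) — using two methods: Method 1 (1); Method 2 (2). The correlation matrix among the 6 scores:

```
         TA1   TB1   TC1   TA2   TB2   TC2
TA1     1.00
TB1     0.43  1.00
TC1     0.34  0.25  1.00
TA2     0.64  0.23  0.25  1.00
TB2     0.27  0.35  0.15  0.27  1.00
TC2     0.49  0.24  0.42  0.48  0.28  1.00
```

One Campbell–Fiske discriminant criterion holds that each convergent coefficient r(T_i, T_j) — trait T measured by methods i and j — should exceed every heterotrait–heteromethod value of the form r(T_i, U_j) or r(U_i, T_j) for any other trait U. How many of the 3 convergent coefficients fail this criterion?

Each convergent coefficient versus the relevant comparison correlations:
TA (methods 1·2): 0.64 vs {0.27, 0.23, 0.49, 0.25} → pass.
TB (methods 1·2): 0.35 vs {0.23, 0.27, 0.24, 0.15} → pass.
TC (methods 1·2): 0.42 vs {0.25, 0.49, 0.15, 0.24} → fail.
1 of 3 fail.

1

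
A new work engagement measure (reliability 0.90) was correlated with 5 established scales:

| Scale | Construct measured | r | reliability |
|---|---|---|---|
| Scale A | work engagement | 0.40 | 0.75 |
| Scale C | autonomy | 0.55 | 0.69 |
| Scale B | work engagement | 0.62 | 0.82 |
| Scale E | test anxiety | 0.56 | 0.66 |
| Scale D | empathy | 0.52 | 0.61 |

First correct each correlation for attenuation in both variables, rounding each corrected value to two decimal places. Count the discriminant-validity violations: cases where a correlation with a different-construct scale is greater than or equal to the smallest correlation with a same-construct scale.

Disattenuated r (r / √(r_scale · r_new)):
  Scale A (conv): 0.40 / √(0.75·0.90) = 0.49
  Scale C (disc): 0.55 / √(0.69·0.90) = 0.70
  Scale B (conv): 0.62 / √(0.82·0.90) = 0.72
  Scale E (disc): 0.56 / √(0.66·0.90) = 0.73
  Scale D (disc): 0.52 / √(0.61·0.90) = 0.70
Smallest convergent = 0.49. Discriminant values: 0.70, 0.73, 0.70; count ≥ 0.49 → 3.

3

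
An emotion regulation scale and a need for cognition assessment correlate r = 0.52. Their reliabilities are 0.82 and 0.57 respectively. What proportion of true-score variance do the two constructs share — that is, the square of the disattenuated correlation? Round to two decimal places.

Disattenuated r = 0.52 / √(0.82 × 0.57) = 0.52 / 0.6837 = 0.7606.
Shared true-score variance = 0.7606² = 0.5785 ≈ 0.58.

0.58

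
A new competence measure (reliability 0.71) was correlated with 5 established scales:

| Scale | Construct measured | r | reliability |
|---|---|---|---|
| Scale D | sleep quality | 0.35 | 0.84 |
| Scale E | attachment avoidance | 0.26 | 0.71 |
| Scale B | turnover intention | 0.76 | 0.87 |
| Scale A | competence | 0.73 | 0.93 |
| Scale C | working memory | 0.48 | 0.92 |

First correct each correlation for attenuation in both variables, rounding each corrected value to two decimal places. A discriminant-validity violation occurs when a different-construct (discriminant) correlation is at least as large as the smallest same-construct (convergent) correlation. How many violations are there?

Disattenuated r (r / √(r_scale · r_new)):
  Scale D (disc): 0.35 / √(0.84·0.71) = 0.45
  Scale E (disc): 0.26 / √(0.71·0.71) = 0.37
  Scale B (disc): 0.76 / √(0.87·0.71) = 0.97
  Scale A (conv): 0.73 / √(0.93·0.71) = 0.90
  Scale C (disc): 0.48 / √(0.92·0.71) = 0.59
Smallest convergent = 0.90. Discriminant values: 0.45, 0.37, 0.97, 0.59; count ≥ 0.90 → 1.

1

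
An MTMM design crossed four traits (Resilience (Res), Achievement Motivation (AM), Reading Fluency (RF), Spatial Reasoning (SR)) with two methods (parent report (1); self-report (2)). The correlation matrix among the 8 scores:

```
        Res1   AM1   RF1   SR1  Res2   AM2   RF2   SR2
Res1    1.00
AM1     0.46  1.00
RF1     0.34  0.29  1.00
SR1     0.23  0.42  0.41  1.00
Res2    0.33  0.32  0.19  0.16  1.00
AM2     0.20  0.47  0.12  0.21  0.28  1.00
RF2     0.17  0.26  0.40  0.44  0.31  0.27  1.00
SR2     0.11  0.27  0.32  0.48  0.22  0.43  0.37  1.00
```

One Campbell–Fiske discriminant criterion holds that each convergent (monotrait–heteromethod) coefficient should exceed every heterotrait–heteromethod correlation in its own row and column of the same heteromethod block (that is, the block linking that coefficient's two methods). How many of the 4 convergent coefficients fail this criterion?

Convergent coefficients and their comparison sets:
Res (methods 1·2): 0.33 vs {0.20, 0.32, 0.17, 0.19, 0.11, 0.16} → pass.
AM (methods 1·2): 0.47 vs {0.32, 0.20, 0.26, 0.12, 0.27, 0.21} → pass.
RF (methods 1·2): 0.40 vs {0.19, 0.17, 0.12, 0.26, 0.32, 0.44} → fail.
SR (methods 1·2): 0.48 vs {0.16, 0.11, 0.21, 0.27, 0.44, 0.32} → pass.
1 of 4 fail.

1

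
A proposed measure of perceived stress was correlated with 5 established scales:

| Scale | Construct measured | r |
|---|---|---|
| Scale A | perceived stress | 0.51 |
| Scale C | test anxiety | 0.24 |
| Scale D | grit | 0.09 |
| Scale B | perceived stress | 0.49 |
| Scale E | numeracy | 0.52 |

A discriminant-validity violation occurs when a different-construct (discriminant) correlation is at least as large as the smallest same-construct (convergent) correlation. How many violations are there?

1

Convergent (same construct = perceived stress): Scale A, Scale B.
Smallest convergent = 0.49. Discriminant values: 0.24, 0.09, 0.52; count ≥ 0.49 → 1.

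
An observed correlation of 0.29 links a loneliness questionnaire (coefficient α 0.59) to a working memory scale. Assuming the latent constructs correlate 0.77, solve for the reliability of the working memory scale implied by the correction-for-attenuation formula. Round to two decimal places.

0.24

r_true = r_obs / √(r_xx · r_yy) ⇒ 0.77 = 0.29 / √(0.59 · r_yy).
√(0.59 · r_yy) = 0.29 / 0.77 = 0.3766; 0.59 · r_yy = 0.1418; r_yy = 0.1418 / 0.59 ≈ 0.24.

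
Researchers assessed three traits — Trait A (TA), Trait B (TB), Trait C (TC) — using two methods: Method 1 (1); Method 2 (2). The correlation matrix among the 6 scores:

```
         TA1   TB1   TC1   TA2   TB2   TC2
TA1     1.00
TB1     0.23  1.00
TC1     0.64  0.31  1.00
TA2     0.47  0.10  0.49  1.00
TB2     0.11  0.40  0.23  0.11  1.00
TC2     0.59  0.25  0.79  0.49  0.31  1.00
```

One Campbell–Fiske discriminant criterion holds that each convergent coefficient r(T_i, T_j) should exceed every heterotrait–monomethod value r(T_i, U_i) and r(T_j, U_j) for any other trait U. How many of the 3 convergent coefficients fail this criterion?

Checking each validity diagonal entry against its comparison values:
TA (methods 1·2): 0.47 vs {0.23, 0.11, 0.64, 0.49} → fail.
TB (methods 1·2): 0.40 vs {0.23, 0.11, 0.31, 0.31} → pass.
TC (methods 1·2): 0.79 vs {0.64, 0.49, 0.31, 0.31} → pass.
1 of 3 fail.

1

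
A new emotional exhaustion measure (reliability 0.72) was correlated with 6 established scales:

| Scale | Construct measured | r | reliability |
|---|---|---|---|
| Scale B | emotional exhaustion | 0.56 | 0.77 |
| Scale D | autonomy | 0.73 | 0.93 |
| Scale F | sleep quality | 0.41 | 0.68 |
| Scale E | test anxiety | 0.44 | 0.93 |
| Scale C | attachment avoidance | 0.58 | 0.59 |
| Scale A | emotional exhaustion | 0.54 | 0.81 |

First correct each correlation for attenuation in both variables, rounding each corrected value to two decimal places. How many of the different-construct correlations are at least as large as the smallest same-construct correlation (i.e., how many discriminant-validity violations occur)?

2

Disattenuated r (r / √(r_scale · r_new)):
  Scale B (conv): 0.56 / √(0.77·0.72) = 0.75
  Scale D (disc): 0.73 / √(0.93·0.72) = 0.89
  Scale F (disc): 0.41 / √(0.68·0.72) = 0.59
  Scale E (disc): 0.44 / √(0.93·0.72) = 0.54
  Scale C (disc): 0.58 / √(0.59·0.72) = 0.89
  Scale A (conv): 0.54 / √(0.81·0.72) = 0.71
Smallest convergent = 0.71. Discriminant values: 0.89, 0.59, 0.54, 0.89; count ≥ 0.71 → 2.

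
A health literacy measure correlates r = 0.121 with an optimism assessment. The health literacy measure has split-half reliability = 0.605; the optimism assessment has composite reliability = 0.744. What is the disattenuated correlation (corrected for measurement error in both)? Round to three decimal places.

0.180

r_true = r_obs / √(r_xx · r_yy) = 0.121 / √(0.605 × 0.744) = 0.121 / √0.450120 = 0.121 / 0.6709 ≈ 0.180.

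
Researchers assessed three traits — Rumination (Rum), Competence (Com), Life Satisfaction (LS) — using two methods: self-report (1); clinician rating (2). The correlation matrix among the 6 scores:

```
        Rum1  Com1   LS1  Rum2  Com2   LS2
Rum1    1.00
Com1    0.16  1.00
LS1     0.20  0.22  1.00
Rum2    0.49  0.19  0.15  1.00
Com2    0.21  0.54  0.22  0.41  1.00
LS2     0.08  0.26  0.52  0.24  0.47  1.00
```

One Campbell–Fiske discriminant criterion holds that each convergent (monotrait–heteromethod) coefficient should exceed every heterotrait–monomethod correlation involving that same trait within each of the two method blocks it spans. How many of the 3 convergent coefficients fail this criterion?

0

Checking each validity diagonal entry against its comparison values:
Rum (methods 1·2): 0.49 vs {0.16, 0.41, 0.20, 0.24} → pass.
Com (methods 1·2): 0.54 vs {0.16, 0.41, 0.22, 0.47} → pass.
LS (methods 1·2): 0.52 vs {0.20, 0.24, 0.22, 0.47} → pass.
0 of 3 fail.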